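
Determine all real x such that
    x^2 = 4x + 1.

Rearrange to standard form: x^2 - 4x - 1 = 0.
Discriminant: (-4)^2 - 4*1*(-1) = 20.
Quadratic formula: x = (4 +/- sqrt(20)) / 2.
So x = 2 + sqrt(5) ~= 4.2361 or x = 2 - sqrt(5) ~= -0.2361.

x = -0.2361 or x = 4.2361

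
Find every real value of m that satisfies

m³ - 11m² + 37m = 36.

Rearrange: m³ - 11m² + 37m - 36 = 0.
Possible rational roots are divisors of -36. Testing m = 4 gives 0, so (m - 4) is a factor.
Divide: m³ - 11m² + 37m - 36 = (m - 4)(m² - 7m + 9).
Apply the quadratic formula to m² - 7m + 9 = 0: m = (7 ± √13)/2, i.e. m ≈ 5.3028 or m ≈ 1.6972.

m = 1.6972 or m = 4 or m = 5.3028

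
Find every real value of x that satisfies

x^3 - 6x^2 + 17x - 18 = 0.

x = 2

Possible rational roots are divisors of -18. Testing x = 2 gives 0, so (x - 2) is a factor.
Divide: x^3 - 6x^2 + 17x - 18 = (x - 2)(x^2 - 4x + 9).
The quadratic x^2 - 4x + 9 has discriminant -20 < 0, so no further real roots.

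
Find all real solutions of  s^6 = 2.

Let u = s^3. The equation becomes u^2 - 2 = 0.
By the quadratic formula, u = sqrt(2) or u = -sqrt(2).
s^3 = sqrt(2) gives s = (sqrt(2))^(1/3) ~= 1.1225.
s^3 = -sqrt(2) gives s = -(sqrt(2))^(1/3) ~= -1.1225.

s = -1.1225 or s = 1.1225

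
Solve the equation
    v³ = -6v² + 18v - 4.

Rearrange: v³ + 6v² - 18v + 4 = 0.
Possible rational roots are divisors of 4. Testing v = 2 gives 0, so (v - 2) is a factor.
Divide: v³ + 6v² - 18v + 4 = (v - 2)(v² + 8v - 2).
Apply the quadratic formula to v² + 8v - 2 = 0: v = (-8 ± √72)/2, i.e. v ≈ 0.2426 or v ≈ -8.2426.

v = -8.2426 or v = 0.2426 or v = 2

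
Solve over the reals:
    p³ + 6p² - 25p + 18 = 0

p = -9 or p = 1 or p = 2

Possible rational roots are divisors of 18. Testing p = 2 gives 0, so (p - 2) is a factor.
Divide: p³ + 6p² - 25p + 18 = (p - 2)(p² + 8p - 9).
Factor the quadratic: p = 1 or p = -9.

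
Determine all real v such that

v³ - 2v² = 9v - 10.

Rearrange: v³ - 2v² - 9v + 10 = 0.
Possible rational roots are divisors of 10. Testing v = 1 gives 0, so (v - 1) is a factor.
Divide: v³ - 2v² - 9v + 10 = (v - 1)(v² - v - 10).
Apply the quadratic formula to v² - v - 10 = 0: v = (1 ± √41)/2, i.e. v ≈ 3.7016 or v ≈ -2.7016.

v = -2.7016 or v = 1 or v = 3.7016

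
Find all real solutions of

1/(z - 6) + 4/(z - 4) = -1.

z = -0.7016 or z = 5.7016

Multiply both sides by (z - 6)(z - 4):
(z - 4) + 4(z - 6) = -(z - 6)(z - 4).
Expand and collect terms: -z² + 5z + 4 = 0.
By the quadratic formula, z = (-5 ± √41) / -2, so z ≈ -0.7016 or z ≈ 5.7016.
Neither value makes a denominator zero (z ≠ 6, z ≠ 4), so both are valid.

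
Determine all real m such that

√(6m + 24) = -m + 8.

m = 2

Square both sides: 6m + 24 = (-m + 8)².
Expand and rearrange: m² - 22m + 40 = 0.
Solving gives m = 20 or m = 2.
Check each candidate in the original equation:
  m = 20: √(144) = 12, while -m + 8 = -12 — extraneous.
  m = 2: √(36) = 6, while -m + 8 = 6 — valid.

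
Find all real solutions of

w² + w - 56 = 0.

Factor: (w - 7)(w + 8) = 0.
So w = 7 or w = -8.

w = -8 or w = 7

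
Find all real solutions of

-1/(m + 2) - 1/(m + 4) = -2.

Multiply both sides by (m + 2)(m + 4):
-(m + 4) - (m + 2) = -2(m + 2)(m + 4).
Expand and collect terms: -2m^2 - 10m - 10 = 0.
By the quadratic formula, m = (10 +/- sqrt(20)) / -4, so m ~= -3.618 or m ~= -1.382.
Neither value makes a denominator zero (m != -2, m != -4), so both are valid.

m = -3.618 or m = -1.382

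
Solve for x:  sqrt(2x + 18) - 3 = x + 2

x = -1

Isolate the radical: sqrt(2x + 18) = x + 5.
Square both sides: 2x + 18 = (x + 5)^2.
Expand and rearrange: x^2 + 8x + 7 = 0.
Solving gives x = -1 or x = -7.
Check each candidate in the original equation:
  x = -1: sqrt(16) = 4, while x + 5 = 4 — valid.
  x = -7: sqrt(4) = 2, while x + 5 = -2 — extraneous.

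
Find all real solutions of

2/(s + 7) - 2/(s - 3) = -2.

Multiply both sides by (s + 7)(s - 3):
2(s - 3) - 2(s + 7) = -2(s + 7)(s - 3).
Expand and collect terms: -2s² - 8s + 62 = 0.
By the quadratic formula, s = (8 ± √560) / -4, so s ≈ -7.9161 or s ≈ 3.9161.
Neither value makes a denominator zero (s ≠ -7, s ≠ 3), so both are valid.

s = -7.9161 or s = 3.9161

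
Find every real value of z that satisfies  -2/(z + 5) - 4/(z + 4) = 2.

z = -7.4142 or z = -4.5858

Multiply both sides by (z + 5)(z + 4):
-2(z + 4) - 4(z + 5) = 2(z + 5)(z + 4).
Expand and collect terms: 2z^2 + 24z + 68 = 0.
By the quadratic formula, z = (-24 +/- sqrt(32)) / 4, so z ~= -4.5858 or z ~= -7.4142.
Neither value makes a denominator zero (z != -5, z != -4), so both are valid.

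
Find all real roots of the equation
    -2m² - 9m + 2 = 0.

Discriminant: (-9)² − 4·(-2)·2 = 97.
Quadratic formula: m = (9 ± √97) / (-4).
So m = -√(97)/4 - 9/4 ≈ -4.7122 or m = -9/4 + √(97)/4 ≈ 0.2122.

m = -4.7122 or m = 0.2122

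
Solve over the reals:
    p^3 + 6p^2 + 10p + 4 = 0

Possible rational roots are divisors of 4. Testing p = -2 gives 0, so (p + 2) is a factor.
Divide: p^3 + 6p^2 + 10p + 4 = (p + 2)(p^2 + 4p + 2).
Apply the quadratic formula to p^2 + 4p + 2 = 0: p = (-4 +/- sqrt(8))/2, i.e. p ~= -0.5858 or p ~= -3.4142.

p = -3.4142 or p = -2 or p = -0.5858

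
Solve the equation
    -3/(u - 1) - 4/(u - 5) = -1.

Multiply both sides by (u - 1)(u - 5):
-3(u - 5) - 4(u - 1) = -(u - 1)(u - 5).
Expand and collect terms: -u² + 13u - 24 = 0.
By the quadratic formula, u = (-13 ± √73) / -2, so u ≈ 2.228 or u ≈ 10.772.
Neither value makes a denominator zero (u ≠ 1, u ≠ 5), so both are valid.

u = 2.228 or u = 10.772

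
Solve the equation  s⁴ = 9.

s = -1.7321 or s = 1.7321

Let u = s². The equation becomes u² - 9 = 0.
Factor: (u + 3)(u - 3) = 0, so u = -3 or u = 3.
s² = -3 < 0 has no real solution.
s² = 3 gives s = ±√(3) ≈ ±1.7321.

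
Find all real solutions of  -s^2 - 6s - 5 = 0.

Factor: -1(s + 5)(s + 1) = 0.
So s = -5 or s = -1.

s = -5 or s = -1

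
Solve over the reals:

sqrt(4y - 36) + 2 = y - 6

y = 10

Isolate the radical: sqrt(4y - 36) = y - 8.
Square both sides: 4y - 36 = (y - 8)^2.
Expand and rearrange: y^2 - 20y + 100 = 0.
This gives the repeated root y = 10.
Check in the original equation:
  y = 10: sqrt(4) = 2, while y - 8 = 2 — valid.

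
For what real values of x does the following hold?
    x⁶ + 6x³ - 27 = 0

x = -2.0801 or x = 1.4422

Let u = x³. The equation becomes u² + 6u - 27 = 0.
Factor: (u - 3)(u + 9) = 0, so u = 3 or u = -9.
x³ = 3 gives x = ∛(3) ≈ 1.4422.
x³ = -9 gives x = -∛(9) ≈ -2.0801.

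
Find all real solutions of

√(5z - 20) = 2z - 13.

z = 9

Square both sides: 5z - 20 = (2z - 13)².
Expand and rearrange: 4z² - 57z + 189 = 0.
Solving gives z = 9 or z = 5.25.
Check each candidate in the original equation:
  z = 9: √(25) = 5, while 2z - 13 = 5 — valid.
  z = 5.25: √(6.25) = 2.5, while 2z - 13 = -2.5 — extraneous.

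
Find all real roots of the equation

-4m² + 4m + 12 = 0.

Discriminant: (4)² − 4·(-4)·12 = 208.
Quadratic formula: m = (-4 ± √208) / (-8).
So m = 1/2 - √(13)/2 ≈ -1.3028 or m = 1/2 + √(13)/2 ≈ 2.3028.

m = -1.3028 or m = 2.3028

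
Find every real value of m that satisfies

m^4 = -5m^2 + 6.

m = -1 or m = 1

Let u = m^2. The equation becomes u^2 + 5u - 6 = 0.
Factor: (u + 6)(u - 1) = 0, so u = -6 or u = 1.
m^2 = -6 < 0 has no real solution.
m^2 = 1 gives m = +/-1.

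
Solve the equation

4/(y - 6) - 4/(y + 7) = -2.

y = -4.5311 or y = 3.5311

Multiply both sides by (y - 6)(y + 7):
4(y + 7) - 4(y - 6) = -2(y - 6)(y + 7).
Expand and collect terms: -2y² - 2y + 32 = 0.
By the quadratic formula, y = (2 ± √260) / -4, so y ≈ -4.5311 or y ≈ 3.5311.
Neither value makes a denominator zero (y ≠ 6, y ≠ -7), so both are valid.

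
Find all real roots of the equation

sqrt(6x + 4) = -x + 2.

x = 0

Square both sides: 6x + 4 = (-x + 2)^2.
Expand and rearrange: x^2 - 10x = 0.
Solving gives x = 10 or x = 0.
Check each candidate in the original equation:
  x = 10: sqrt(64) = 8, while -x + 2 = -8 — extraneous.
  x = 0: sqrt(4) = 2, while -x + 2 = 2 — valid.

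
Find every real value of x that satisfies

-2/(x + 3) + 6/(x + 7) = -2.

Multiply both sides by (x + 3)(x + 7):
-2(x + 7) + 6(x + 3) = -2(x + 3)(x + 7).
Expand and collect terms: -2x^2 - 24x - 46 = 0.
By the quadratic formula, x = (24 +/- sqrt(208)) / -4, so x ~= -9.6056 or x ~= -2.3944.
Neither value makes a denominator zero (x != -3, x != -7), so both are valid.

x = -9.6056 or x = -2.3944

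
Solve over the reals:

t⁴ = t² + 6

Let u = t². The equation becomes u² - u - 6 = 0.
Factor: (u + 2)(u - 3) = 0, so u = -2 or u = 3.
t² = -2 < 0 has no real solution.
t² = 3 gives t = ±√(3) ≈ ±1.7321.

t = -1.7321 or t = 1.7321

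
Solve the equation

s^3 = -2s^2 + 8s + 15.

Rearrange: s^3 + 2s^2 - 8s - 15 = 0.
Possible rational roots are divisors of -15. Testing s = -3 gives 0, so (s + 3) is a factor.
Divide: s^3 + 2s^2 - 8s - 15 = (s + 3)(s^2 - s - 5).
Apply the quadratic formula to s^2 - s - 5 = 0: s = (1 +/- sqrt(21))/2, i.e. s ~= 2.7913 or s ~= -1.7913.

s = -3 or s = -1.7913 or s = 2.7913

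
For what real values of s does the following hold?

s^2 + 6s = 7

Bring every term to one side: s^2 + 6s - 7 = 0.
Factor: (s - 1)(s + 7) = 0.
So s = 1 or s = -7.

s = -7 or s = 1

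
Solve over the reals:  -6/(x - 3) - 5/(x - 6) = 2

Multiply both sides by (x - 3)(x - 6):
-6(x - 6) - 5(x - 3) = 2(x - 3)(x - 6).
Expand and collect terms: 2x² - 7x - 15 = 0.
Factor or apply the quadratic formula: x = 5 or x = -1.5.
Neither value makes a denominator zero (x ≠ 3, x ≠ 6), so both are valid.

x = -1.5 or x = 5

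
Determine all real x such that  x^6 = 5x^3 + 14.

Let u = x^3. The equation becomes u^2 - 5u - 14 = 0.
Factor: (u + 2)(u - 7) = 0, so u = -2 or u = 7.
x^3 = -2 gives x = -(2)^(1/3) ~= -1.2599.
x^3 = 7 gives x = (7)^(1/3) ~= 1.9129.

x = -1.2599 or x = 1.9129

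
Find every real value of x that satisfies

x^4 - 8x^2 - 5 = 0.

x = -2.9296 or x = 2.9296

Let u = x^2. The equation becomes u^2 - 8u - 5 = 0.
By the quadratic formula, u = 4 + sqrt(21) or u = 4 - sqrt(21).
x^2 = 4 + sqrt(21) gives x = +/-sqrt(4 + sqrt(21)) ~= +/-2.9296.
x^2 = 4 - sqrt(21) < 0 has no real solution.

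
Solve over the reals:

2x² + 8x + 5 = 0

x = -3.2247 or x = -0.7753

Discriminant: (8)² − 4·2·5 = 24.
Quadratic formula: x = (-8 ± √24) / 4.
So x = -2 + √(6)/2 ≈ -0.7753 or x = -2 - √(6)/2 ≈ -3.2247.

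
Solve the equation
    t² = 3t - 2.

t = 1 or t = 2

Bring every term to one side: t² - 3t + 2 = 0.
Factor: (t - 1)(t - 2) = 0.
So t = 1 or t = 2.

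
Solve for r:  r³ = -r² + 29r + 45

r = -5 or r = -1.6056 or r = 5.6056

Rearrange: r³ + r² - 29r - 45 = 0.
Possible rational roots are divisors of -45. Testing r = -5 gives 0, so (r + 5) is a factor.
Divide: r³ + r² - 29r - 45 = (r + 5)(r² - 4r - 9).
Apply the quadratic formula to r² - 4r - 9 = 0: r = (4 ± √52)/2, i.e. r ≈ 5.6056 or r ≈ -1.6056.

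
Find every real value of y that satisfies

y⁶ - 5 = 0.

y = -1.3077 or y = 1.3077

Let u = y³. The equation becomes u² - 5 = 0.
By the quadratic formula, u = √(5) or u = -√(5).
y³ = √(5) gives y = ∛(√(5)) ≈ 1.3077.
y³ = -√(5) gives y = -∛(√(5)) ≈ -1.3077.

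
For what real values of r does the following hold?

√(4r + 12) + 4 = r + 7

r = -3 or r = 1

Isolate the radical: √(4r + 12) = r + 3.
Square both sides: 4r + 12 = (r + 3)².
Expand and rearrange: r² + 2r - 3 = 0.
Solving gives r = 1 or r = -3.
Check each candidate in the original equation:
  r = 1: √(16) = 4, while r + 3 = 4 — valid.
  r = -3: √(0) = 0, while r + 3 = 0 — valid.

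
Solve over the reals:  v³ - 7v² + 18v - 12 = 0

Possible rational roots are divisors of -12. Testing v = 1 gives 0, so (v - 1) is a factor.
Divide: v³ - 7v² + 18v - 12 = (v - 1)(v² - 6v + 12).
The quadratic v² - 6v + 12 has discriminant -12 < 0, so no further real roots.

v = 1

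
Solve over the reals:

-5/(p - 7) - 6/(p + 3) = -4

Multiply both sides by (p - 7)(p + 3):
-5(p + 3) - 6(p - 7) = -4(p - 7)(p + 3).
Expand and collect terms: -4p^2 + 27p + 57 = 0.
By the quadratic formula, p = (-27 +/- sqrt(1641)) / -8, so p ~= -1.6887 or p ~= 8.4387.
Neither value makes a denominator zero (p != 7, p != -3), so both are valid.

p = -1.6887 or p = 8.4387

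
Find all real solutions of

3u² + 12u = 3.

u = -4.2361 or u = 0.2361

Rearrange to standard form: 3u² + 12u - 3 = 0.
Discriminant: (12)² − 4·3·(-3) = 180.
Quadratic formula: u = (-12 ± √180) / 6.
So u = -2 + √(5) ≈ 0.2361 or u = -√(5) - 2 ≈ -4.2361.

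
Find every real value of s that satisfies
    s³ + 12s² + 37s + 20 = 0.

Possible rational roots are divisors of 20. Testing s = -4 gives 0, so (s + 4) is a factor.
Divide: s³ + 12s² + 37s + 20 = (s + 4)(s² + 8s + 5).
Apply the quadratic formula to s² + 8s + 5 = 0: s = (-8 ± √44)/2, i.e. s ≈ -0.6834 or s ≈ -7.3166.

s = -7.3166 or s = -4 or s = -0.6834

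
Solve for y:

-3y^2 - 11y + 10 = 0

Discriminant: (-11)^2 - 4*(-3)*10 = 241.
Quadratic formula: y = (11 +/- sqrt(241)) / (-6).
So y = -sqrt(241)/6 - 11/6 ~= -4.4207 or y = -11/6 + sqrt(241)/6 ~= 0.754.

y = -4.4207 or y = 0.754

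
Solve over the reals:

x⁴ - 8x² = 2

Let u = x². The equation becomes u² - 8u - 2 = 0.
By the quadratic formula, u = 4 + 3·√(2) or u = 4 - 3·√(2).
x² = 4 + 3·√(2) gives x = ±√(4 + 3·√(2)) ≈ ±2.871.
x² = 4 - 3·√(2) < 0 has no real solution.

x = -2.871 or x = 2.871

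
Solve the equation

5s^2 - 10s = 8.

Rearrange to standard form: 5s^2 - 10s - 8 = 0.
Discriminant: (-10)^2 - 4*5*(-8) = 260.
Quadratic formula: s = (10 +/- sqrt(260)) / 10.
So s = 1 + sqrt(65)/5 ~= 2.6125 or s = 1 - sqrt(65)/5 ~= -0.6125.

s = -0.6125 or s = 2.6125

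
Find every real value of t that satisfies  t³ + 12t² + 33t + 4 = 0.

t = -7.873 or t = -4 or t = -0.127

Possible rational roots are divisors of 4. Testing t = -4 gives 0, so (t + 4) is a factor.
Divide: t³ + 12t² + 33t + 4 = (t + 4)(t² + 8t + 1).
Apply the quadratic formula to t² + 8t + 1 = 0: t = (-8 ± √60)/2, i.e. t ≈ -0.127 or t ≈ -7.873.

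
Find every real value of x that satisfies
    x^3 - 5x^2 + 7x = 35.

x = 5

Rearrange: x^3 - 5x^2 + 7x - 35 = 0.
Possible rational roots are divisors of -35. Testing x = 5 gives 0, so (x - 5) is a factor.
Divide: x^3 - 5x^2 + 7x - 35 = (x - 5)(x^2 + 7).
The quadratic x^2 + 7 has discriminant -28 < 0, so no further real roots.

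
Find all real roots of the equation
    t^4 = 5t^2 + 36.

Let u = t^2. The equation becomes u^2 - 5u - 36 = 0.
Factor: (u - 9)(u + 4) = 0, so u = 9 or u = -4.
t^2 = 9 gives t = +/-3.
t^2 = -4 < 0 has no real solution.

t = -3 or t = 3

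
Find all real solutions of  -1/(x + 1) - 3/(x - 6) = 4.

Multiply both sides by (x + 1)(x - 6):
-(x - 6) - 3(x + 1) = 4(x + 1)(x - 6).
Expand and collect terms: 4x² - 16x - 27 = 0.
By the quadratic formula, x = (16 ± √688) / 8, so x ≈ 5.2787 or x ≈ -1.2787.
Neither value makes a denominator zero (x ≠ -1, x ≠ 6), so both are valid.

x = -1.2787 or x = 5.2787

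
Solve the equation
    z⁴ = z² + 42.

Let u = z². The equation becomes u² - u - 42 = 0.
Factor: (u + 6)(u - 7) = 0, so u = -6 or u = 7.
z² = -6 < 0 has no real solution.
z² = 7 gives z = ±√(7) ≈ ±2.6458.

z = -2.6458 or z = 2.6458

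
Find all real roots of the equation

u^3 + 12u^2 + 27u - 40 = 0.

u = -8 or u = -5 or u = 1

Possible rational roots are divisors of -40. Testing u = -5 gives 0, so (u + 5) is a factor.
Divide: u^3 + 12u^2 + 27u - 40 = (u + 5)(u^2 + 7u - 8).
Factor the quadratic: u = 1 or u = -8.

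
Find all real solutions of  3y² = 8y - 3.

Rearrange to standard form: 3y² - 8y + 3 = 0.
Discriminant: (-8)² − 4·3·3 = 28.
Quadratic formula: y = (8 ± √28) / 6.
So y = √(7)/3 + 4/3 ≈ 2.2153 or y = 4/3 - √(7)/3 ≈ 0.4514.

y = 0.4514 or y = 2.2153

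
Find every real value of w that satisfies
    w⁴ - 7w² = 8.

Let u = w². The equation becomes u² - 7u - 8 = 0.
Factor: (u - 8)(u + 1) = 0, so u = 8 or u = -1.
w² = 8 gives w = ±2·√(2) ≈ ±2.8284.
w² = -1 < 0 has no real solution.

w = -2.8284 or w = 2.8284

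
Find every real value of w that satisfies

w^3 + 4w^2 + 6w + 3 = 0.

Possible rational roots are divisors of 3. Testing w = -1 gives 0, so (w + 1) is a factor.
Divide: w^3 + 4w^2 + 6w + 3 = (w + 1)(w^2 + 3w + 3).
The quadratic w^2 + 3w + 3 has discriminant -3 < 0, so no further real roots.

w = -1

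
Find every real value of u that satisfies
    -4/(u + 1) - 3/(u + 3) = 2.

u = -5.6375 or u = -1.8625

Multiply both sides by (u + 1)(u + 3):
-4(u + 3) - 3(u + 1) = 2(u + 1)(u + 3).
Expand and collect terms: 2u^2 + 15u + 21 = 0.
By the quadratic formula, u = (-15 +/- sqrt(57)) / 4, so u ~= -1.8625 or u ~= -5.6375.
Neither value makes a denominator zero (u != -1, u != -3), so both are valid.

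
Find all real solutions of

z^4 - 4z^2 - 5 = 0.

Let u = z^2. The equation becomes u^2 - 4u - 5 = 0.
Factor: (u - 5)(u + 1) = 0, so u = 5 or u = -1.
z^2 = 5 gives z = +/-sqrt(5) ~= +/-2.2361.
z^2 = -1 < 0 has no real solution.

z = -2.2361 or z = 2.2361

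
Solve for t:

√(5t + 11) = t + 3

t = -2 or t = 1

Square both sides: 5t + 11 = (t + 3)².
Expand and rearrange: t² + t - 2 = 0.
Solving gives t = 1 or t = -2.
Check each candidate in the original equation:
  t = 1: √(16) = 4, while t + 3 = 4 — valid.
  t = -2: √(1) = 1, while t + 3 = 1 — valid.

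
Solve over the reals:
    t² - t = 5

t = -1.7913 or t = 2.7913

Rearrange to standard form: t² - t - 5 = 0.
Discriminant: (-1)² − 4·1·(-5) = 21.
Quadratic formula: t = (1 ± √21) / 2.
So t = 1/2 + √(21)/2 ≈ 2.7913 or t = 1/2 - √(21)/2 ≈ -1.7913.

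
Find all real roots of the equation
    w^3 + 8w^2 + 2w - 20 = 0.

Possible rational roots are divisors of -20. Testing w = -2 gives 0, so (w + 2) is a factor.
Divide: w^3 + 8w^2 + 2w - 20 = (w + 2)(w^2 + 6w - 10).
Apply the quadratic formula to w^2 + 6w - 10 = 0: w = (-6 +/- sqrt(76))/2, i.e. w ~= 1.3589 or w ~= -7.3589.

w = -7.3589 or w = -2 or w = 1.3589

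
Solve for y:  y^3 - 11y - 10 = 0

Possible rational roots are divisors of -10. Testing y = -1 gives 0, so (y + 1) is a factor.
Divide: y^3 - 11y - 10 = (y + 1)(y^2 - y - 10).
Apply the quadratic formula to y^2 - y - 10 = 0: y = (1 +/- sqrt(41))/2, i.e. y ~= 3.7016 or y ~= -2.7016.

y = -2.7016 or y = -1 or y = 3.7016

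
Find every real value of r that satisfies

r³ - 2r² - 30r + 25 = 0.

Possible rational roots are divisors of 25. Testing r = -5 gives 0, so (r + 5) is a factor.
Divide: r³ - 2r² - 30r + 25 = (r + 5)(r² - 7r + 5).
Apply the quadratic formula to r² - 7r + 5 = 0: r = (7 ± √29)/2, i.e. r ≈ 6.1926 or r ≈ 0.8074.

r = -5 or r = 0.8074 or r = 6.1926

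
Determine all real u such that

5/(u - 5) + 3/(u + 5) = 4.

Multiply both sides by (u - 5)(u + 5):
5(u + 5) + 3(u - 5) = 4(u - 5)(u + 5).
Expand and collect terms: 4u^2 - 8u - 110 = 0.
By the quadratic formula, u = (8 +/- sqrt(1824)) / 8, so u ~= 6.3385 or u ~= -4.3385.
Neither value makes a denominator zero (u != 5, u != -5), so both are valid.

u = -4.3385 or u = 6.3385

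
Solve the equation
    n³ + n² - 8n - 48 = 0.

Possible rational roots are divisors of -48. Testing n = 4 gives 0, so (n - 4) is a factor.
Divide: n³ + n² - 8n - 48 = (n - 4)(n² + 5n + 12).
The quadratic n² + 5n + 12 has discriminant -23 < 0, so no further real roots.

n = 4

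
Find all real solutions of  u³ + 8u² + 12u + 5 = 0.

Possible rational roots are divisors of 5. Testing u = -1 gives 0, so (u + 1) is a factor.
Divide: u³ + 8u² + 12u + 5 = (u + 1)(u² + 7u + 5).
Apply the quadratic formula to u² + 7u + 5 = 0: u = (-7 ± √29)/2, i.e. u ≈ -0.8074 or u ≈ -6.1926.

u = -6.1926 or u = -1 or u = -0.8074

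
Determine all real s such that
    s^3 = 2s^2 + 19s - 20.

s = -4 or s = 1 or s = 5

Rearrange: s^3 - 2s^2 - 19s + 20 = 0.
Possible rational roots are divisors of 20. Testing s = -4 gives 0, so (s + 4) is a factor.
Divide: s^3 - 2s^2 - 19s + 20 = (s + 4)(s^2 - 6s + 5).
Factor the quadratic: s = 5 or s = 1.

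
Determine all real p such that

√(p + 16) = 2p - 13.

p = 9

Square both sides: p + 16 = (2p - 13)².
Expand and rearrange: 4p² - 53p + 153 = 0.
Solving gives p = 9 or p = 4.25.
Check each candidate in the original equation:
  p = 9: √(25) = 5, while 2p - 13 = 5 — valid.
  p = 4.25: √(20.25) = 4.5, while 2p - 13 = -4.5 — extraneous.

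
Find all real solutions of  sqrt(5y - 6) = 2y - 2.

y = 1.25 or y = 2

Square both sides: 5y - 6 = (2y - 2)^2.
Expand and rearrange: 4y^2 - 13y + 10 = 0.
Solving gives y = 2 or y = 1.25.
Check each candidate in the original equation:
  y = 2: sqrt(4) = 2, while 2y - 2 = 2 — valid.
  y = 1.25: sqrt(0.25) = 0.5, while 2y - 2 = 0.5 — valid.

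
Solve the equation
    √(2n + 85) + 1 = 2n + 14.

n = -2

Isolate the radical: √(2n + 85) = 2n + 13.
Square both sides: 2n + 85 = (2n + 13)².
Expand and rearrange: 4n² + 50n + 84 = 0.
Solving gives n = -2 or n = -10.5.
Check each candidate in the original equation:
  n = -2: √(81) = 9, while 2n + 13 = 9 — valid.
  n = -10.5: √(64) = 8, while 2n + 13 = -8 — extraneous.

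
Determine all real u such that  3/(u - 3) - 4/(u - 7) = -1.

u = 1.228 or u = 9.772

Multiply both sides by (u - 3)(u - 7):
3(u - 7) - 4(u - 3) = -(u - 3)(u - 7).
Expand and collect terms: -u² + 11u - 12 = 0.
By the quadratic formula, u = (-11 ± √73) / -2, so u ≈ 1.228 or u ≈ 9.772.
Neither value makes a denominator zero (u ≠ 3, u ≠ 7), so both are valid.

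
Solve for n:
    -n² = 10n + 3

Rearrange to standard form: -n² - 10n - 3 = 0.
Discriminant: (-10)² − 4·(-1)·(-3) = 88.
Quadratic formula: n = (10 ± √88) / (-2).
So n = -5 - √(22) ≈ -9.6904 or n = -5 + √(22) ≈ -0.3096.

n = -9.6904 or n = -0.3096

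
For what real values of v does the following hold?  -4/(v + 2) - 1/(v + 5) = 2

Multiply both sides by (v + 2)(v + 5):
-4(v + 5) - (v + 2) = 2(v + 2)(v + 5).
Expand and collect terms: 2v^2 + 19v + 42 = 0.
Factor or apply the quadratic formula: v = -3.5 or v = -6.
Neither value makes a denominator zero (v != -2, v != -5), so both are valid.

v = -6 or v = -3.5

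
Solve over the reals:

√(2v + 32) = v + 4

v = 2

Square both sides: 2v + 32 = (v + 4)².
Expand and rearrange: v² + 6v - 16 = 0.
Solving gives v = 2 or v = -8.
Check each candidate in the original equation:
  v = 2: √(36) = 6, while v + 4 = 6 — valid.
  v = -8: √(16) = 4, while v + 4 = -4 — extraneous.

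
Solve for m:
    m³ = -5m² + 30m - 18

m = -8.6904 or m = 0.6904 or m = 3

Rearrange: m³ + 5m² - 30m + 18 = 0.
Possible rational roots are divisors of 18. Testing m = 3 gives 0, so (m - 3) is a factor.
Divide: m³ + 5m² - 30m + 18 = (m - 3)(m² + 8m - 6).
Apply the quadratic formula to m² + 8m - 6 = 0: m = (-8 ± √88)/2, i.e. m ≈ 0.6904 or m ≈ -8.6904.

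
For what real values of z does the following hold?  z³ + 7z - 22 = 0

Possible rational roots are divisors of -22. Testing z = 2 gives 0, so (z - 2) is a factor.
Divide: z³ + 7z - 22 = (z - 2)(z² + 2z + 11).
The quadratic z² + 2z + 11 has discriminant -40 < 0, so no further real roots.

z = 2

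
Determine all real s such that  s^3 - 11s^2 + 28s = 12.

s = 0.5359 or s = 3 or s = 7.4641

Rearrange: s^3 - 11s^2 + 28s - 12 = 0.
Possible rational roots are divisors of -12. Testing s = 3 gives 0, so (s - 3) is a factor.
Divide: s^3 - 11s^2 + 28s - 12 = (s - 3)(s^2 - 8s + 4).
Apply the quadratic formula to s^2 - 8s + 4 = 0: s = (8 +/- sqrt(48))/2, i.e. s ~= 7.4641 or s ~= 0.5359.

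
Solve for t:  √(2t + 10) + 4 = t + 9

Isolate the radical: √(2t + 10) = t + 5.
Square both sides: 2t + 10 = (t + 5)².
Expand and rearrange: t² + 8t + 15 = 0.
Solving gives t = -3 or t = -5.
Check each candidate in the original equation:
  t = -3: √(4) = 2, while t + 5 = 2 — valid.
  t = -5: √(0) = 0, while t + 5 = 0 — valid.

t = -5 or t = -3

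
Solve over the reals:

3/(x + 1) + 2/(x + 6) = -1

Multiply both sides by (x + 1)(x + 6):
3(x + 6) + 2(x + 1) = -(x + 1)(x + 6).
Expand and collect terms: -x² - 12x - 26 = 0.
By the quadratic formula, x = (12 ± √40) / -2, so x ≈ -9.1623 or x ≈ -2.8377.
Neither value makes a denominator zero (x ≠ -1, x ≠ -6), so both are valid.

x = -9.1623 or x = -2.8377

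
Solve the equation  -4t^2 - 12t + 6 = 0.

t = -3.4365 or t = 0.4365

Discriminant: (-12)^2 - 4*(-4)*6 = 240.
Quadratic formula: t = (12 +/- sqrt(240)) / (-8).
So t = -sqrt(15)/2 - 3/2 ~= -3.4365 or t = -3/2 + sqrt(15)/2 ~= 0.4365.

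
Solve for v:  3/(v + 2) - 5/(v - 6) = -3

v = -2.8414 or v = 7.5081

Multiply both sides by (v + 2)(v - 6):
3(v - 6) - 5(v + 2) = -3(v + 2)(v - 6).
Expand and collect terms: -3v² + 14v + 64 = 0.
By the quadratic formula, v = (-14 ± √964) / -6, so v ≈ -2.8414 or v ≈ 7.5081.
Neither value makes a denominator zero (v ≠ -2, v ≠ 6), so both are valid.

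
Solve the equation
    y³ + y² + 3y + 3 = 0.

y = -1

Possible rational roots are divisors of 3. Testing y = -1 gives 0, so (y + 1) is a factor.
Divide: y³ + y² + 3y + 3 = (y + 1)(y² + 3).
The quadratic y² + 3 has discriminant -12 < 0, so no further real roots.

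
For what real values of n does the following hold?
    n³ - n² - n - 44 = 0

Possible rational roots are divisors of -44. Testing n = 4 gives 0, so (n - 4) is a factor.
Divide: n³ - n² - n - 44 = (n - 4)(n² + 3n + 11).
The quadratic n² + 3n + 11 has discriminant -35 < 0, so no further real roots.

n = 4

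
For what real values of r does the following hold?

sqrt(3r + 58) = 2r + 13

Square both sides: 3r + 58 = (2r + 13)^2.
Expand and rearrange: 4r^2 + 49r + 111 = 0.
Solving gives r = -3 or r = -9.25.
Check each candidate in the original equation:
  r = -3: sqrt(49) = 7, while 2r + 13 = 7 — valid.
  r = -9.25: sqrt(30.25) = 5.5, while 2r + 13 = -5.5 — extraneous.

r = -3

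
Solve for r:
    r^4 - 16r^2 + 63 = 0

Let u = r^2. The equation becomes u^2 - 16u + 63 = 0.
Factor: (u - 7)(u - 9) = 0, so u = 7 or u = 9.
r^2 = 7 gives r = +/-sqrt(7) ~= +/-2.6458.
r^2 = 9 gives r = +/-3.

r = -3 or r = -2.6458 or r = 2.6458 or r = 3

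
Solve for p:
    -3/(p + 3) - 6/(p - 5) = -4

Multiply both sides by (p + 3)(p - 5):
-3(p - 5) - 6(p + 3) = -4(p + 3)(p - 5).
Expand and collect terms: -4p² + 17p + 63 = 0.
By the quadratic formula, p = (-17 ± √1297) / -8, so p ≈ -2.3767 or p ≈ 6.6267.
Neither value makes a denominator zero (p ≠ -3, p ≠ 5), so both are valid.

p = -2.3767 or p = 6.6267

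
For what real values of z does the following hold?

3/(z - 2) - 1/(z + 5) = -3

Multiply both sides by (z - 2)(z + 5):
3(z + 5) - (z - 2) = -3(z - 2)(z + 5).
Expand and collect terms: -3z^2 - 11z + 13 = 0.
By the quadratic formula, z = (11 +/- sqrt(277)) / -6, so z ~= -4.6072 or z ~= 0.9406.
Neither value makes a denominator zero (z != 2, z != -5), so both are valid.

z = -4.6072 or z = 0.9406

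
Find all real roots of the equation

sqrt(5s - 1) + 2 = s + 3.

Isolate the radical: sqrt(5s - 1) = s + 1.
Square both sides: 5s - 1 = (s + 1)^2.
Expand and rearrange: s^2 - 3s + 2 = 0.
Solving gives s = 2 or s = 1.
Check each candidate in the original equation:
  s = 2: sqrt(9) = 3, while s + 1 = 3 — valid.
  s = 1: sqrt(4) = 2, while s + 1 = 2 — valid.

s = 1 or s = 2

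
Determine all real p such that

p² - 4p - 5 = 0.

Factor: (p + 1)(p - 5) = 0.
So p = -1 or p = 5.

p = -1 or p = 5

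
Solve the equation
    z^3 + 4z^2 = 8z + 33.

z = -3.8541 or z = -3 or z = 2.8541

Rearrange: z^3 + 4z^2 - 8z - 33 = 0.
Possible rational roots are divisors of -33. Testing z = -3 gives 0, so (z + 3) is a factor.
Divide: z^3 + 4z^2 - 8z - 33 = (z + 3)(z^2 + z - 11).
Apply the quadratic formula to z^2 + z - 11 = 0: z = (-1 +/- sqrt(45))/2, i.e. z ~= 2.8541 or z ~= -3.8541.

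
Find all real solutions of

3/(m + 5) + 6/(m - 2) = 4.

Multiply both sides by (m + 5)(m - 2):
3(m - 2) + 6(m + 5) = 4(m + 5)(m - 2).
Expand and collect terms: 4m^2 + 3m - 64 = 0.
By the quadratic formula, m = (-3 +/- sqrt(1033)) / 8, so m ~= 3.6425 or m ~= -4.3925.
Neither value makes a denominator zero (m != -5, m != 2), so both are valid.

m = -4.3925 or m = 3.6425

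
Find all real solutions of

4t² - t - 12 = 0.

Discriminant: (-1)² − 4·4·(-12) = 193.
Quadratic formula: t = (1 ± √193) / 8.
So t = 1/8 + √(193)/8 ≈ 1.8616 or t = 1/8 - √(193)/8 ≈ -1.6116.

t = -1.6116 or t = 1.8616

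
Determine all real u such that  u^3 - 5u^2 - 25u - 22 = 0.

Possible rational roots are divisors of -22. Testing u = -2 gives 0, so (u + 2) is a factor.
Divide: u^3 - 5u^2 - 25u - 22 = (u + 2)(u^2 - 7u - 11).
Apply the quadratic formula to u^2 - 7u - 11 = 0: u = (7 +/- sqrt(93))/2, i.e. u ~= 8.3218 or u ~= -1.3218.

u = -2 or u = -1.3218 or u = 8.3218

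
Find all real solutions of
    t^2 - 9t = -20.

t = 4 or t = 5

Bring every term to one side: t^2 - 9t + 20 = 0.
Factor: (t - 4)(t - 5) = 0.
So t = 4 or t = 5.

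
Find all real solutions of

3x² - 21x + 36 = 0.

Factor: 3(x - 3)(x - 4) = 0.
So x = 3 or x = 4.

x = 3 or x = 4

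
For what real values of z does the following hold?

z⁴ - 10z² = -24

z = -2.4495 or z = -2 or z = 2 or z = 2.4495

Let u = z². The equation becomes u² - 10u + 24 = 0.
Factor: (u - 6)(u - 4) = 0, so u = 6 or u = 4.
z² = 6 gives z = ±√(6) ≈ ±2.4495.
z² = 4 gives z = ±2.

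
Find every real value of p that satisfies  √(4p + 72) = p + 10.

Square both sides: 4p + 72 = (p + 10)².
Expand and rearrange: p² + 16p + 28 = 0.
Solving gives p = -2 or p = -14.
Check each candidate in the original equation:
  p = -2: √(64) = 8, while p + 10 = 8 — valid.
  p = -14: √(16) = 4, while p + 10 = -4 — extraneous.

p = -2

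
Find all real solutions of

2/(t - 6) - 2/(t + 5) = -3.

t = -4.2871 or t = 5.2871

Multiply both sides by (t - 6)(t + 5):
2(t + 5) - 2(t - 6) = -3(t - 6)(t + 5).
Expand and collect terms: -3t² + 3t + 68 = 0.
By the quadratic formula, t = (-3 ± √825) / -6, so t ≈ -4.2871 or t ≈ 5.2871.
Neither value makes a denominator zero (t ≠ 6, t ≠ -5), so both are valid.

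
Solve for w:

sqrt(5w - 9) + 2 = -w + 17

w = 9

Isolate the radical: sqrt(5w - 9) = -w + 15.
Square both sides: 5w - 9 = (-w + 15)^2.
Expand and rearrange: w^2 - 35w + 234 = 0.
Solving gives w = 26 or w = 9.
Check each candidate in the original equation:
  w = 26: sqrt(121) = 11, while -w + 15 = -11 — extraneous.
  w = 9: sqrt(36) = 6, while -w + 15 = 6 — valid.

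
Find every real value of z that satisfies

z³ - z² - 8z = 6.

Rearrange: z³ - z² - 8z - 6 = 0.
Possible rational roots are divisors of -6. Testing z = -1 gives 0, so (z + 1) is a factor.
Divide: z³ - z² - 8z - 6 = (z + 1)(z² - 2z - 6).
Apply the quadratic formula to z² - 2z - 6 = 0: z = (2 ± √28)/2, i.e. z ≈ 3.6458 or z ≈ -1.6458.

z = -1.6458 or z = -1 or z = 3.6458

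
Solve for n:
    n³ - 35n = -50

n = -6.5311 or n = 1.5311 or n = 5

Rearrange: n³ - 35n + 50 = 0.
Possible rational roots are divisors of 50. Testing n = 5 gives 0, so (n - 5) is a factor.
Divide: n³ - 35n + 50 = (n - 5)(n² + 5n - 10).
Apply the quadratic formula to n² + 5n - 10 = 0: n = (-5 ± √65)/2, i.e. n ≈ 1.5311 or n ≈ -6.5311.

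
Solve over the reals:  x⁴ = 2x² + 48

x = -2.8284 or x = 2.8284

Let u = x². The equation becomes u² - 2u - 48 = 0.
Factor: (u + 6)(u - 8) = 0, so u = -6 or u = 8.
x² = -6 < 0 has no real solution.
x² = 8 gives x = ±2·√(2) ≈ ±2.8284.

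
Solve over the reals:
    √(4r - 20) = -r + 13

Square both sides: 4r - 20 = (-r + 13)².
Expand and rearrange: r² - 30r + 189 = 0.
Solving gives r = 21 or r = 9.
Check each candidate in the original equation:
  r = 21: √(64) = 8, while -r + 13 = -8 — extraneous.
  r = 9: √(16) = 4, while -r + 13 = 4 — valid.

r = 9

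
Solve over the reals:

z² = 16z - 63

Bring every term to one side: z² - 16z + 63 = 0.
Factor: (z - 9)(z - 7) = 0.
So z = 9 or z = 7.

z = 7 or z = 9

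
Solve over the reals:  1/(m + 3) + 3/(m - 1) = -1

m = -5 or m = -1

Multiply both sides by (m + 3)(m - 1):
(m - 1) + 3(m + 3) = -(m + 3)(m - 1).
Expand and collect terms: -m² - 6m - 5 = 0.
Factor or apply the quadratic formula: m = -5 or m = -1.
Neither value makes a denominator zero (m ≠ -3, m ≠ 1), so both are valid.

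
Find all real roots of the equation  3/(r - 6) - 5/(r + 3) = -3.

Multiply both sides by (r - 6)(r + 3):
3(r + 3) - 5(r - 6) = -3(r - 6)(r + 3).
Expand and collect terms: -3r² + 11r + 15 = 0.
By the quadratic formula, r = (-11 ± √301) / -6, so r ≈ -1.0582 or r ≈ 4.7249.
Neither value makes a denominator zero (r ≠ 6, r ≠ -3), so both are valid.

r = -1.0582 or r = 4.7249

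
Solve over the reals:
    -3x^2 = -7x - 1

x = -0.135 or x = 2.4684

Rearrange to standard form: -3x^2 + 7x + 1 = 0.
Discriminant: (7)^2 - 4*(-3)*1 = 61.
Quadratic formula: x = (-7 +/- sqrt(61)) / (-6).
So x = 7/6 - sqrt(61)/6 ~= -0.135 or x = 7/6 + sqrt(61)/6 ~= 2.4684.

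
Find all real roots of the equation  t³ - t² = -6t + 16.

t = 2

Rearrange: t³ - t² + 6t - 16 = 0.
Possible rational roots are divisors of -16. Testing t = 2 gives 0, so (t - 2) is a factor.
Divide: t³ - t² + 6t - 16 = (t - 2)(t² + t + 8).
The quadratic t² + t + 8 has discriminant -31 < 0, so no further real roots.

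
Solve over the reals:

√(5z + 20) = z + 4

Square both sides: 5z + 20 = (z + 4)².
Expand and rearrange: z² + 3z - 4 = 0.
Solving gives z = 1 or z = -4.
Check each candidate in the original equation:
  z = 1: √(25) = 5, while z + 4 = 5 — valid.
  z = -4: √(0) = 0, while z + 4 = 0 — valid.

z = -4 or z = 1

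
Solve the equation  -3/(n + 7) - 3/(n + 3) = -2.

Multiply both sides by (n + 7)(n + 3):
-3(n + 3) - 3(n + 7) = -2(n + 7)(n + 3).
Expand and collect terms: -2n² - 14n - 12 = 0.
Factor or apply the quadratic formula: n = -6 or n = -1.
Neither value makes a denominator zero (n ≠ -7, n ≠ -3), so both are valid.

n = -6 or n = -1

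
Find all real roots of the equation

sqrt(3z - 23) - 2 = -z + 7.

Isolate the radical: sqrt(3z - 23) = -z + 9.
Square both sides: 3z - 23 = (-z + 9)^2.
Expand and rearrange: z^2 - 21z + 104 = 0.
Solving gives z = 13 or z = 8.
Check each candidate in the original equation:
  z = 13: sqrt(16) = 4, while -z + 9 = -4 — extraneous.
  z = 8: sqrt(1) = 1, while -z + 9 = 1 — valid.

z = 8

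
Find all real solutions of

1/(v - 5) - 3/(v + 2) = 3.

Multiply both sides by (v - 5)(v + 2):
(v + 2) - 3(v - 5) = 3(v - 5)(v + 2).
Expand and collect terms: 3v^2 - 7v - 47 = 0.
By the quadratic formula, v = (7 +/- sqrt(613)) / 6, so v ~= 5.2931 or v ~= -2.9598.
Neither value makes a denominator zero (v != 5, v != -2), so both are valid.

v = -2.9598 or v = 5.2931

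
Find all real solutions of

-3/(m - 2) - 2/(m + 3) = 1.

m = -6.1623 or m = 0.1623

Multiply both sides by (m - 2)(m + 3):
-3(m + 3) - 2(m - 2) = (m - 2)(m + 3).
Expand and collect terms: m² + 6m - 1 = 0.
By the quadratic formula, m = (-6 ± √40) / 2, so m ≈ 0.1623 or m ≈ -6.1623.
Neither value makes a denominator zero (m ≠ 2, m ≠ -3), so both are valid.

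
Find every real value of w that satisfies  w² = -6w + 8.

Rearrange to standard form: w² + 6w - 8 = 0.
Discriminant: (6)² − 4·1·(-8) = 68.
Quadratic formula: w = (-6 ± √68) / 2.
So w = -3 + √(17) ≈ 1.1231 or w = -√(17) - 3 ≈ -7.1231.

w = -7.1231 or w = 1.1231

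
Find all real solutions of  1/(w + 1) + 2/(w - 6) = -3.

Multiply both sides by (w + 1)(w - 6):
(w - 6) + 2(w + 1) = -3(w + 1)(w - 6).
Expand and collect terms: -3w² + 12w + 22 = 0.
By the quadratic formula, w = (-12 ± √408) / -6, so w ≈ -1.3665 or w ≈ 5.3665.
Neither value makes a denominator zero (w ≠ -1, w ≠ 6), so both are valid.

w = -1.3665 or w = 5.3665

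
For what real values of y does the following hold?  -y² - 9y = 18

y = -6 or y = -3

Bring every term to one side: -y² - 9y - 18 = 0.
Factor: -1(y + 6)(y + 3) = 0.
So y = -6 or y = -3.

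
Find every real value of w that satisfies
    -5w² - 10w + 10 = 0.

Discriminant: (-10)² − 4·(-5)·10 = 300.
Quadratic formula: w = (10 ± √300) / (-10).
So w = -√(3) - 1 ≈ -2.7321 or w = -1 + √(3) ≈ 0.7321.

w = -2.7321 or w = 0.7321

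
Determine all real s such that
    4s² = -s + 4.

s = -1.1328 or s = 0.8828

Rearrange to standard form: 4s² + s - 4 = 0.
Discriminant: (1)² − 4·4·(-4) = 65.
Quadratic formula: s = (-1 ± √65) / 8.
So s = -1/8 + √(65)/8 ≈ 0.8828 or s = -√(65)/8 - 1/8 ≈ -1.1328.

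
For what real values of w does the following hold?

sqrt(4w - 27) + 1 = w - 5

Isolate the radical: sqrt(4w - 27) = w - 6.
Square both sides: 4w - 27 = (w - 6)^2.
Expand and rearrange: w^2 - 16w + 63 = 0.
Solving gives w = 9 or w = 7.
Check each candidate in the original equation:
  w = 9: sqrt(9) = 3, while w - 6 = 3 — valid.
  w = 7: sqrt(1) = 1, while w - 6 = 1 — valid.

w = 7 or w = 9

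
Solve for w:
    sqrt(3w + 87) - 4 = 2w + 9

w = -2

Isolate the radical: sqrt(3w + 87) = 2w + 13.
Square both sides: 3w + 87 = (2w + 13)^2.
Expand and rearrange: 4w^2 + 49w + 82 = 0.
Solving gives w = -2 or w = -10.25.
Check each candidate in the original equation:
  w = -2: sqrt(81) = 9, while 2w + 13 = 9 — valid.
  w = -10.25: sqrt(56.25) = 7.5, while 2w + 13 = -7.5 — extraneous.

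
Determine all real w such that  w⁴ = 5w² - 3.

Let u = w². The equation becomes u² - 5u + 3 = 0.
By the quadratic formula, u = √(13)/2 + 5/2 or u = 5/2 - √(13)/2.
w² = √(13)/2 + 5/2 gives w = ±√(√(13)/2 + 5/2) ≈ ±2.0743.
w² = 5/2 - √(13)/2 gives w = ±√(5/2 - √(13)/2) ≈ ±0.835.

w = -2.0743 or w = -0.835 or w = 0.835 or w = 2.0743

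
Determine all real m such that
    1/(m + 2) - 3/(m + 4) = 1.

m = -6.4495 or m = -1.5505

Multiply both sides by (m + 2)(m + 4):
(m + 4) - 3(m + 2) = (m + 2)(m + 4).
Expand and collect terms: m^2 + 8m + 10 = 0.
By the quadratic formula, m = (-8 +/- sqrt(24)) / 2, so m ~= -1.5505 or m ~= -6.4495.
Neither value makes a denominator zero (m != -2, m != -4), so both are valid.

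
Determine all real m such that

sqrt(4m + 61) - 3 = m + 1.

m = 5

Isolate the radical: sqrt(4m + 61) = m + 4.
Square both sides: 4m + 61 = (m + 4)^2.
Expand and rearrange: m^2 + 4m - 45 = 0.
Solving gives m = 5 or m = -9.
Check each candidate in the original equation:
  m = 5: sqrt(81) = 9, while m + 4 = 9 — valid.
  m = -9: sqrt(25) = 5, while m + 4 = -5 — extraneous.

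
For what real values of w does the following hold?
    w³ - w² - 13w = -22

w = -3.8541 or w = 2 or w = 2.8541

Rearrange: w³ - w² - 13w + 22 = 0.
Possible rational roots are divisors of 22. Testing w = 2 gives 0, so (w - 2) is a factor.
Divide: w³ - w² - 13w + 22 = (w - 2)(w² + w - 11).
Apply the quadratic formula to w² + w - 11 = 0: w = (-1 ± √45)/2, i.e. w ≈ 2.8541 or w ≈ -3.8541.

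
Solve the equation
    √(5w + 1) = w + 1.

Square both sides: 5w + 1 = (w + 1)².
Expand and rearrange: w² - 3w = 0.
Solving gives w = 3 or w = 0.
Check each candidate in the original equation:
  w = 3: √(16) = 4, while w + 1 = 4 — valid.
  w = 0: √(1) = 1, while w + 1 = 1 — valid.

w = 0 or w = 3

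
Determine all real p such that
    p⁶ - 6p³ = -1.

p = 0.5557 or p = 1.7996

Let u = p³. The equation becomes u² - 6u + 1 = 0.
By the quadratic formula, u = 2·√(2) + 3 or u = 3 - 2·√(2).
p³ = 2·√(2) + 3 gives p = ∛(2·√(2) + 3) ≈ 1.7996.
p³ = 3 - 2·√(2) gives p = ∛(3 - 2·√(2)) ≈ 0.5557.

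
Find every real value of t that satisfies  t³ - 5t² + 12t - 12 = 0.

Possible rational roots are divisors of -12. Testing t = 2 gives 0, so (t - 2) is a factor.
Divide: t³ - 5t² + 12t - 12 = (t - 2)(t² - 3t + 6).
The quadratic t² - 3t + 6 has discriminant -15 < 0, so no further real roots.

t = 2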